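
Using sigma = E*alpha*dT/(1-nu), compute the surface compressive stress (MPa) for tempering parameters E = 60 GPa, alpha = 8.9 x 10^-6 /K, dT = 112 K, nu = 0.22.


Tempering stress: sigma = E * alpha * dT / (1 - nu)
  E (MPa) = 60 * 1000 = 60000
  Numerator = 60000 * (8.9 x 10^-6) * 112 = 59.808
  Denominator = 1 - 0.22 = 0.78
  sigma = 59.808 / 0.78 = 76.7 MPa

76.7 MPa


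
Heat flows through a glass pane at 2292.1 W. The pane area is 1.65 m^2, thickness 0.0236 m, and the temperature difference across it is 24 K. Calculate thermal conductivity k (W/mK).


Fourier's law rearranged: k = Q * t / (A * dT)
  Numerator = 2292.1 * 0.0236 = 54.09356
  Denominator = 1.65 * 24 = 39.6
  k = 54.09356 / 39.6 = 1.366 W/mK

1.366 W/mK


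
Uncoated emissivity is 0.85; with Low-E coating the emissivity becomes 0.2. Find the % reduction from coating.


Percentage reduction = (1 - coated/uncoated) * 100
  Ratio = 0.2 / 0.85 = 0.2353
  Reduction = (1 - 0.2353) * 100 = 76.5%

76.5%


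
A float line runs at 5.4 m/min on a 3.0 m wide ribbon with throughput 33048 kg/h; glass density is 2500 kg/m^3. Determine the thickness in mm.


Ribbon cross-section from mass balance:
  Volume rate = throughput / density = 33048 / 2500 = 13.2192 m^3/h
  thickness = volume rate / (speed * 60 * width), i.e.
  thickness = throughput / (60 * speed * width * density) * 1000
  thickness = 33048 / (60 * 5.4 * 3.0 * 2500) * 1000 = 13.6 mm

13.6 mm


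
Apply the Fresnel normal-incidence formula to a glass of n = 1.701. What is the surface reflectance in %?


Fresnel reflectance at normal incidence:
  R = ((n - 1)/(n + 1))^2
  (n - 1)/(n + 1) = (1.701 - 1)/(1.701 + 1) = 0.259534
  R = 0.259534^2 = 0.0673579
  R(%) = 0.0673579 * 100 = 6.736%

6.736%


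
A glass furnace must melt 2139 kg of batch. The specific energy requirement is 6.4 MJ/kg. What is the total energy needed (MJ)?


Total energy = mass * specific energy
  E = 2139 * 6.4 = 13689.6 MJ

13689.6 MJ


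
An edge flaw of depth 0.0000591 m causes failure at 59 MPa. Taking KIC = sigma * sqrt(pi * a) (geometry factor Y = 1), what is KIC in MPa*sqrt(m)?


Fracture toughness: KIC = sigma * sqrt(pi * a)
  pi * a = pi * 0.0000591 = 0.000185668
  sqrt(pi * a) = 0.013626
  KIC = 59 * 0.013626 = 0.804 MPa*sqrt(m)

0.804 MPa*sqrt(m)


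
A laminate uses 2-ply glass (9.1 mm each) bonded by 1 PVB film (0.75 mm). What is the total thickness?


Total thickness = glass contribution + PVB contribution
  Glass: 2 * 9.1 = 18.2 mm
  PVB: 1 * 0.75 = 0.75 mm
  Total = 18.2 + 0.75 = 18.95 mm

18.95 mm


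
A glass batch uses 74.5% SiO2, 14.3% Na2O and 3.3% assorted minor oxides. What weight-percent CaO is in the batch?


Pieces sum to 100%:
  CaO = 100 - (SiO2 + Na2O + others)
  CaO = 100 - (74.5 + 14.3 + 3.3) = 7.9%

7.9%


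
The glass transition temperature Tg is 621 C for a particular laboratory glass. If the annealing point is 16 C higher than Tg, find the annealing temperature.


The annealing temperature is Tg plus the offset:
  T_anneal = 621 + 16 = 637 C

637 C


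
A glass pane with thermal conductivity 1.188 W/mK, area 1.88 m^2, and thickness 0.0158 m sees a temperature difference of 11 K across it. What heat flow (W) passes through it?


Fourier's law: Q = k * A * dT / t
  Q = 1.188 * 1.88 * 11 / 0.0158
  Q = 24.56784 / 0.0158 = 1554.9 W

1554.9 W


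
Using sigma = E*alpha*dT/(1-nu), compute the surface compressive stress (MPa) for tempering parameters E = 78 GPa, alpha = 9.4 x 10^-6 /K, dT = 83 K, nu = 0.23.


Tempering stress: sigma = E * alpha * dT / (1 - nu)
  E (MPa) = 78 * 1000 = 78000
  Numerator = 78000 * (9.4 x 10^-6) * 83 = 60.8556
  Denominator = 1 - 0.23 = 0.77
  sigma = 60.8556 / 0.77 = 79.0 MPa

79.0 MPa


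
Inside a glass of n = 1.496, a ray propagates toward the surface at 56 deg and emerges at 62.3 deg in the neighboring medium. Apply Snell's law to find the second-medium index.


Apply Snell's law: n1 * sin(theta1) = n2 * sin(theta2)
  n2 = n1 * sin(theta1) / sin(theta2)
  sin(56) = 0.829038
  sin(62.3) = 0.885394
  n2 = 1.496 * 0.829038 / 0.885394 = 1.4008

1.4008


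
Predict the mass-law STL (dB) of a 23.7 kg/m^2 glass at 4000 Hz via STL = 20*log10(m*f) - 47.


Mass law: STL = 20 * log10(m * f) - 47
  m * f = 23.7 * 4000 = 94800
  log10(94800) = 4.97681
  STL = 20 * 4.97681 - 47 = 99.5362 - 47 = 52.5 dB

52.5 dB


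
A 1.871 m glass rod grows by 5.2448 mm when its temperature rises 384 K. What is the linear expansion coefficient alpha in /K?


Rearrange dL = alpha * L0 * dT for alpha:
  alpha = dL / (L0 * dT)
  alpha = (5.2448 / 1000) / (1.871 * 384) = 0.0000073 /K = 7.3 x 10^-6 /K

7.3 x 10^-6 /K


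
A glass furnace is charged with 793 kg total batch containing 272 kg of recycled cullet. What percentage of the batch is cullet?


Cullet ratio = (cullet mass / total batch mass) * 100
  Ratio = 272 / 793 * 100 = 34.3%

34.3%


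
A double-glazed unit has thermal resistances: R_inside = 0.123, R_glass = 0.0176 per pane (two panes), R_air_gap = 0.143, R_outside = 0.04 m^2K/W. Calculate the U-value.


Total thermal resistance (series):
  R_total = R_in + R_glass + R_air + R_glass + R_out
  R_total = 0.123 + 0.0176 + 0.143 + 0.0176 + 0.04 = 0.3412 m^2K/W
U-value = 1 / R_total = 1 / 0.3412 = 2.931 W/m^2K

2.931 W/m^2K


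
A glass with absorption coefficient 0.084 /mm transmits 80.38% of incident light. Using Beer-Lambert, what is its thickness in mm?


Rearrange T = exp(-alpha * thickness):
  thickness = -ln(T) / alpha
  T = 80.38/100 = 0.8038
  ln(T) = -0.2184
  -ln(T) = 0.2184
  thickness = 0.2184 / 0.084 = 2.6 mm

2.6 mm


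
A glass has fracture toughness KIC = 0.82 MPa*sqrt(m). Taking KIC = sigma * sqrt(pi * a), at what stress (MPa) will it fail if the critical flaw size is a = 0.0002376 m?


Rearrange KIC = sigma * sqrt(pi * a):
  sigma = KIC / sqrt(pi * a)
  sqrt(pi * 0.0002376) = 0.027321
  sigma = 0.82 / 0.027321 = 30.01 MPa

30.01 MPa


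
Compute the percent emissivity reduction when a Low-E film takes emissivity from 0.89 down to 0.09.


Percentage reduction = (1 - coated/uncoated) * 100
  Ratio = 0.09 / 0.89 = 0.1011
  Reduction = (1 - 0.1011) * 100 = 89.9%

89.9%


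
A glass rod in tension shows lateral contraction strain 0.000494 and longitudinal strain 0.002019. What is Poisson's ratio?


Poisson's ratio: nu = lateral strain / axial strain
  nu = 0.000494 / 0.002019 = 0.2447

0.2447


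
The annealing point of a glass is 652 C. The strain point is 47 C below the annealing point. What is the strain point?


Strain point = annealing point - difference:
  T_strain = 652 - 47 = 605 C

605 C


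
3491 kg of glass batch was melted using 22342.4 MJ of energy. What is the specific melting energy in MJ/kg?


Rearrange E = m * s for s:
  s = E / m
  s = 22342.4 / 3491 = 6.4 MJ/kg

6.4 MJ/kg


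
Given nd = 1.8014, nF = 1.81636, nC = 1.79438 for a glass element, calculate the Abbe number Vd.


Abbe number formula: Vd = (nd - 1) / (nF - nC)
  nd - 1 = 1.8014 - 1 = 0.8014
  nF - nC = 1.81636 - 1.79438 = 0.02198
  Vd = 0.8014 / 0.02198 = 36.46

36.46


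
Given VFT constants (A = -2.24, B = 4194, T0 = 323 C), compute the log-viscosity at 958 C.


VFT equation: log(eta) = A + B / (T - T0)
  T - T0 = 958 - 323 = 635
  B / (T - T0) = 4194 / 635 = 6.605
  log(eta) = -2.24 + 6.605 = 4.365

4.365


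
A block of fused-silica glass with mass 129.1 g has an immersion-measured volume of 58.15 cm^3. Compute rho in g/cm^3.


Use the definition of density:
  rho = mass / volume
  rho = 129.1 / 58.15 = 2.22 g/cm^3

2.22 g/cm^3


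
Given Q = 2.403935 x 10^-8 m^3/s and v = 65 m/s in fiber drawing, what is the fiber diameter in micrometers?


Cross-sectional area from continuity:
  A = Q / v = 2.403935 x 10^-8 / 65 = 3.698362 x 10^-10 m^2
Diameter from circular cross-section:
  d = sqrt(4A / pi) * 10^6 (m -> um)
  d = sqrt(4 * 3.698362 x 10^-10 / pi) * 10^6 = 21.7 um

21.7 um


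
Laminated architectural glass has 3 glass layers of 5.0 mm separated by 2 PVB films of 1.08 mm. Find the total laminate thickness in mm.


Total thickness = glass contribution + PVB contribution
  Glass: 3 * 5.0 = 15.0 mm
  PVB: 2 * 1.08 = 2.16 mm
  Total = 15.0 + 2.16 = 17.16 mm

17.16 mm


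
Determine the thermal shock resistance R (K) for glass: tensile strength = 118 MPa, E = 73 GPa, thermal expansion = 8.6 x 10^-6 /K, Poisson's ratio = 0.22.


Thermal shock resistance: R = sigma * (1 - nu) / (E * alpha)
  Numerator = 118 * (1 - 0.22) = 92.04
  Denominator = 73 * 1000 * (8.6 x 10^-6) = 0.6278
  R = 92.04 / 0.6278 = 146.6 K

146.6 K


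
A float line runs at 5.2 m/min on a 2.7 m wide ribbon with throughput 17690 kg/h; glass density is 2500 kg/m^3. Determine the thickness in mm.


Ribbon cross-section from mass balance:
  Volume rate = throughput / density = 17690 / 2500 = 7.076 m^3/h
  thickness = volume rate / (speed * 60 * width), i.e.
  thickness = throughput / (60 * speed * width * density) * 1000
  thickness = 17690 / (60 * 5.2 * 2.7 * 2500) * 1000 = 8.4 mm

8.4 mm


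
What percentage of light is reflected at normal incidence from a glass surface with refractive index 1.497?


Fresnel reflectance at normal incidence:
  R = ((n - 1)/(n + 1))^2
  (n - 1)/(n + 1) = (1.497 - 1)/(1.497 + 1) = 0.199039
  R = 0.199039^2 = 0.0396165
  R(%) = 0.0396165 * 100 = 3.962%

3.962%


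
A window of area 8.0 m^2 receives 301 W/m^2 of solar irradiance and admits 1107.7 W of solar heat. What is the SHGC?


Rearrange Q = Area * SHGC * Irradiance:
  SHGC = Q / (Area * Irradiance)
  SHGC = 1107.7 / (8.0 * 301) = 0.46

0.46


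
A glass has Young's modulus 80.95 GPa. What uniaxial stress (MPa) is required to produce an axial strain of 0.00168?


Rearrange E = sigma / epsilon:
  sigma = E * epsilon
  E (MPa) = 80.95 * 1000 = 80950
  sigma = 80950 * 0.00168 = 136.0 MPa

136.0 MPa


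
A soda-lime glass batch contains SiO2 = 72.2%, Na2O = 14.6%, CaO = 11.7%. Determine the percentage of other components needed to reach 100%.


Sum the three major oxides:
  SiO2 + Na2O + CaO = 72.2 + 14.6 + 11.7 = 98.5%
Subtract from 100%:
  Others = 100 - 98.5 = 1.5%

1.5%


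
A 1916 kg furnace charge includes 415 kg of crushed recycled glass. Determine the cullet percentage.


Cullet ratio = (cullet mass / total batch mass) * 100
  Ratio = 415 / 1916 * 100 = 21.66%

21.66%


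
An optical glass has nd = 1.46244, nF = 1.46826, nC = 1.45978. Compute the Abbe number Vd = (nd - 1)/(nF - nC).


Abbe number formula: Vd = (nd - 1) / (nF - nC)
  nd - 1 = 1.46244 - 1 = 0.46244
  nF - nC = 1.46826 - 1.45978 = 0.00848
  Vd = 0.46244 / 0.00848 = 54.53

54.53


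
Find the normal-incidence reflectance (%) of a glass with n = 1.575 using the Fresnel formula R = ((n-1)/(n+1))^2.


Fresnel reflectance at normal incidence:
  R = ((n - 1)/(n + 1))^2
  (n - 1)/(n + 1) = (1.575 - 1)/(1.575 + 1) = 0.223301
  R = 0.223301^2 = 0.0498633
  R(%) = 0.0498633 * 100 = 4.986%

4.986%


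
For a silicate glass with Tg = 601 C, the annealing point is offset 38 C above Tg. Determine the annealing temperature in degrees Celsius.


The annealing temperature is Tg plus the offset:
  T_anneal = 601 + 38 = 639 C

639 C


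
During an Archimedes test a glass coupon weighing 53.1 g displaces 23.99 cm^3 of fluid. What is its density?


Use the definition of density:
  rho = mass / volume
  rho = 53.1 / 23.99 = 2.213 g/cm^3

2.213 g/cm^3


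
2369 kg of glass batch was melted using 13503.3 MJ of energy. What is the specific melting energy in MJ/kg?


Rearrange E = m * s for s:
  s = E / m
  s = 13503.3 / 2369 = 5.7 MJ/kg

5.7 MJ/kg


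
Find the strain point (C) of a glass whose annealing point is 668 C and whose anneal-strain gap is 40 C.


Strain point = annealing point - difference:
  T_strain = 668 - 40 = 628 C

628 C


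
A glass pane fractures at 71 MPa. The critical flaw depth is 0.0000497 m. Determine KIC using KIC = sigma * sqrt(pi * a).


Fracture toughness: KIC = sigma * sqrt(pi * a)
  pi * a = pi * 0.0000497 = 0.000156137
  sqrt(pi * a) = 0.012495
  KIC = 71 * 0.012495 = 0.887 MPa*sqrt(m)

0.887 MPa*sqrt(m)


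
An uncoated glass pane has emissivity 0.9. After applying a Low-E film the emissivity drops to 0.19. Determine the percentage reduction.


Percentage reduction = (1 - coated/uncoated) * 100
  Ratio = 0.19 / 0.9 = 0.2111
  Reduction = (1 - 0.2111) * 100 = 78.9%

78.9%


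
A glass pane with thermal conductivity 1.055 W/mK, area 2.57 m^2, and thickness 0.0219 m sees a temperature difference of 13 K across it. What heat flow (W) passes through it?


Fourier's law: Q = k * A * dT / t
  Q = 1.055 * 2.57 * 13 / 0.0219
  Q = 35.24755 / 0.0219 = 1609.5 W

1609.5 W


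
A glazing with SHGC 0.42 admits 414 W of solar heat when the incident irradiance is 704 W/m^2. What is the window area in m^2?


Rearrange Q = Area * SHGC * Irradiance:
  Area = Q / (SHGC * Irradiance)
  Area = 414 / (0.42 * 704) = 1.4 m^2

1.4 m^2


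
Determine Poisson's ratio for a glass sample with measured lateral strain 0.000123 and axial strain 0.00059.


Poisson's ratio: nu = lateral strain / axial strain
  nu = 0.000123 / 0.00059 = 0.2085

0.2085


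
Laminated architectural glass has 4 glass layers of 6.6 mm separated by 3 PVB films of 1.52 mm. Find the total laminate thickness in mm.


Total thickness = glass contribution + PVB contribution
  Glass: 4 * 6.6 = 26.4 mm
  PVB: 3 * 1.52 = 4.56 mm
  Total = 26.4 + 4.56 = 30.96 mm

30.96 mm


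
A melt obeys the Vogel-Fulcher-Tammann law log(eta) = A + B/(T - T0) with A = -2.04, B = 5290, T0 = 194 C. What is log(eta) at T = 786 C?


VFT equation: log(eta) = A + B / (T - T0)
  T - T0 = 786 - 194 = 592
  B / (T - T0) = 5290 / 592 = 8.936
  log(eta) = -2.04 + 8.936 = 6.896

6.896


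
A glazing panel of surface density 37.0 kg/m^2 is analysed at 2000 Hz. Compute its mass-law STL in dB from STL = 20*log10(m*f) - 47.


Mass law: STL = 20 * log10(m * f) - 47
  m * f = 37.0 * 2000 = 74000
  log10(74000) = 4.86923
  STL = 20 * 4.86923 - 47 = 97.3846 - 47 = 50.4 dB

50.4 dB


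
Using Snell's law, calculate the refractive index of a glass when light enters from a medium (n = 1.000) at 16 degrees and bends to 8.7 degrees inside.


Apply Snell's law: n1 * sin(theta1) = n2 * sin(theta2)
  n2 = n1 * sin(theta1) / sin(theta2)
  sin(16) = 0.275637
  sin(8.7) = 0.151261
  n2 = 1.000 * 0.275637 / 0.151261 = 1.8223

1.8223


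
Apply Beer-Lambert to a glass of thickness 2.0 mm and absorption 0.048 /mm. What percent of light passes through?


Beer-Lambert law: T = exp(-alpha * thickness)
  exponent = -0.048 * 2.0 = -0.096
  T = exp(-0.096) = 0.9085
  Percentage = 0.9085 * 100 = 90.85%

90.85%


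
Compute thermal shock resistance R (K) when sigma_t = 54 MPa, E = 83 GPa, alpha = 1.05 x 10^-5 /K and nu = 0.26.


Thermal shock resistance: R = sigma * (1 - nu) / (E * alpha)
  Numerator = 54 * (1 - 0.26) = 39.96
  Denominator = 83 * 1000 * (1.05 x 10^-5) = 0.8715
  R = 39.96 / 0.8715 = 45.9 K

45.9 K


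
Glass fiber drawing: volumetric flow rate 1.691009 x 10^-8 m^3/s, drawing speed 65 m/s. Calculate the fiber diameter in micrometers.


Cross-sectional area from continuity:
  A = Q / v = 1.691009 x 10^-8 / 65 = 2.601552 x 10^-10 m^2
Diameter from circular cross-section:
  d = sqrt(4A / pi) * 10^6 (m -> um)
  d = sqrt(4 * 2.601552 x 10^-10 / pi) * 10^6 = 18.2 um

18.2 um


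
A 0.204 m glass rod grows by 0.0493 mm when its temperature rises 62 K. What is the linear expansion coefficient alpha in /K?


Rearrange dL = alpha * L0 * dT for alpha:
  alpha = dL / (L0 * dT)
  alpha = (0.0493 / 1000) / (0.204 * 62) = 0.000003898 /K = 3.898 x 10^-6 /K

3.898 x 10^-6 /K


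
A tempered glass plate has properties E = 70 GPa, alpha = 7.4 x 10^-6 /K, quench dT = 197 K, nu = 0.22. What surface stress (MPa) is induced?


Tempering stress: sigma = E * alpha * dT / (1 - nu)
  E (MPa) = 70 * 1000 = 70000
  Numerator = 70000 * (7.4 x 10^-6) * 197 = 102.046
  Denominator = 1 - 0.22 = 0.78
  sigma = 102.046 / 0.78 = 130.8 MPa

130.8 MPa


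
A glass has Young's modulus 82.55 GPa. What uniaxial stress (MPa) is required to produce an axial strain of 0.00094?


Rearrange E = sigma / epsilon:
  sigma = E * epsilon
  E (MPa) = 82.55 * 1000 = 82550
  sigma = 82550 * 0.00094 = 77.6 MPa

77.6 MPa


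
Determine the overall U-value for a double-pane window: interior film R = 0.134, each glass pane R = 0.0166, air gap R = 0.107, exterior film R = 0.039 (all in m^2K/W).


Total thermal resistance (series):
  R_total = R_in + R_glass + R_air + R_glass + R_out
  R_total = 0.134 + 0.0166 + 0.107 + 0.0166 + 0.039 = 0.3132 m^2K/W
U-value = 1 / R_total = 1 / 0.3132 = 3.193 W/m^2K

3.193 W/m^2K


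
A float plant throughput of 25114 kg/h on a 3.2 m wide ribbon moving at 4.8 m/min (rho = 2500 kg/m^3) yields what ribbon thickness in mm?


Ribbon cross-section from mass balance:
  Volume rate = throughput / density = 25114 / 2500 = 10.0456 m^3/h
  thickness = volume rate / (speed * 60 * width), i.e.
  thickness = throughput / (60 * speed * width * density) * 1000
  thickness = 25114 / (60 * 4.8 * 3.2 * 2500) * 1000 = 10.9 mm

10.9 mm


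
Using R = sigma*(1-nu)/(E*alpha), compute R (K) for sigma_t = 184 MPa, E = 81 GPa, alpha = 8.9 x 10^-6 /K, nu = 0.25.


Thermal shock resistance: R = sigma * (1 - nu) / (E * alpha)
  Numerator = 184 * (1 - 0.25) = 138.0
  Denominator = 81 * 1000 * (8.9 x 10^-6) = 0.7209
  R = 138.0 / 0.7209 = 191.4 K

191.4 K


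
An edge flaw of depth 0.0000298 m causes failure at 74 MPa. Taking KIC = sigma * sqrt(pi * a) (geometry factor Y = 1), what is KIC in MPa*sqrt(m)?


Fracture toughness: KIC = sigma * sqrt(pi * a)
  pi * a = pi * 0.0000298 = 0.000093619
  sqrt(pi * a) = 0.009676
  KIC = 74 * 0.009676 = 0.716 MPa*sqrt(m)

0.716 MPa*sqrt(m)


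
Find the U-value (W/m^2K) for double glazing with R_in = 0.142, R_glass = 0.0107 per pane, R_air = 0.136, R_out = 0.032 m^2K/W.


Total thermal resistance (series):
  R_total = R_in + R_glass + R_air + R_glass + R_out
  R_total = 0.142 + 0.0107 + 0.136 + 0.0107 + 0.032 = 0.3314 m^2K/W
U-value = 1 / R_total = 1 / 0.3314 = 3.018 W/m^2K

3.018 W/m^2K


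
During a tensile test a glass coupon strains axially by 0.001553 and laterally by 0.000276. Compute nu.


Poisson's ratio: nu = lateral strain / axial strain
  nu = 0.000276 / 0.001553 = 0.1777

0.1777


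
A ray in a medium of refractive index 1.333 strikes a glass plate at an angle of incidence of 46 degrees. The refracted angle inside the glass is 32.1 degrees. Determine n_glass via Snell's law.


Apply Snell's law: n1 * sin(theta1) = n2 * sin(theta2)
  n2 = n1 * sin(theta1) / sin(theta2)
  sin(46) = 0.71934
  sin(32.1) = 0.531399
  n2 = 1.333 * 0.71934 / 0.531399 = 1.8044

1.8044


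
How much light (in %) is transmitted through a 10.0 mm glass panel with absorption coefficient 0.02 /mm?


Beer-Lambert law: T = exp(-alpha * thickness)
  exponent = -0.02 * 10.0 = -0.2
  T = exp(-0.2) = 0.8187
  Percentage = 0.8187 * 100 = 81.87%

81.87%


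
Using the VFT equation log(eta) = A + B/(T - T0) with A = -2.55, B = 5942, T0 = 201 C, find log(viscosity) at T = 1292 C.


VFT equation: log(eta) = A + B / (T - T0)
  T - T0 = 1292 - 201 = 1091
  B / (T - T0) = 5942 / 1091 = 5.446
  log(eta) = -2.55 + 5.446 = 2.896

2.896


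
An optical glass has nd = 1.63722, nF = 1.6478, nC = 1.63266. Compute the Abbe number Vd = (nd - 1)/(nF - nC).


Abbe number formula: Vd = (nd - 1) / (nF - nC)
  nd - 1 = 1.63722 - 1 = 0.63722
  nF - nC = 1.6478 - 1.63266 = 0.01514
  Vd = 0.63722 / 0.01514 = 42.09

42.09


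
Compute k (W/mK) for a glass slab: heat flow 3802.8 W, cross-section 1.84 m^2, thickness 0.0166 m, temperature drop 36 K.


Fourier's law rearranged: k = Q * t / (A * dT)
  Numerator = 3802.8 * 0.0166 = 63.12648
  Denominator = 1.84 * 36 = 66.24
  k = 63.12648 / 66.24 = 0.953 W/mK

0.953 W/mK


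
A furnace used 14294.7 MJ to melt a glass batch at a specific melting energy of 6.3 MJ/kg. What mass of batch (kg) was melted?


Rearrange E = m * s for m:
  m = E / s
  m = 14294.7 / 6.3 = 2269.0 kg

2269.0 kg


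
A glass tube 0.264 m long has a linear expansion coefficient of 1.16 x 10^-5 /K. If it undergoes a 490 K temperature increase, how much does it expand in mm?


Thermal expansion formula: dL = alpha * L0 * dT
  dL = (1.16 x 10^-5) * 0.264 * 490 = 0.00150058 m
Convert to mm: 0.00150058 * 1000 = 1.5006 mm

1.5006 mm


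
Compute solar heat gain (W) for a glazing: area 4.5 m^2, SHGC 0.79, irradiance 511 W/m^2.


Solar heat gain: Q = Area * SHGC * Irradiance
  Q = 4.5 * 0.79 * 511 = 1816.6 W

1816.6 W


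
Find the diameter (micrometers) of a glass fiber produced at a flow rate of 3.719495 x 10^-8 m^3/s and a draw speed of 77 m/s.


Cross-sectional area from continuity:
  A = Q / v = 3.719495 x 10^-8 / 77 = 4.830513 x 10^-10 m^2
Diameter from circular cross-section:
  d = sqrt(4A / pi) * 10^6 (m -> um)
  d = sqrt(4 * 4.830513 x 10^-10 / pi) * 10^6 = 24.8 um

24.8 um


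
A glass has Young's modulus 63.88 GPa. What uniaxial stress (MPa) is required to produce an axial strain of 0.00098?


Rearrange E = sigma / epsilon:
  sigma = E * epsilon
  E (MPa) = 63.88 * 1000 = 63880
  sigma = 63880 * 0.00098 = 62.6 MPa

62.6 MPa


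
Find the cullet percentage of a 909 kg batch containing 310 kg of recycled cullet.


Cullet ratio = (cullet mass / total batch mass) * 100
  Ratio = 310 / 909 * 100 = 34.1%

34.1%


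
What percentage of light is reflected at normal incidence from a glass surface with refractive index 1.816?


Fresnel reflectance at normal incidence:
  R = ((n - 1)/(n + 1))^2
  (n - 1)/(n + 1) = (1.816 - 1)/(1.816 + 1) = 0.289773
  R = 0.289773^2 = 0.0839684
  R(%) = 0.0839684 * 100 = 8.397%

8.397%


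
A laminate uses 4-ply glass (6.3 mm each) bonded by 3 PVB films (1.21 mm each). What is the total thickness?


Total thickness = glass contribution + PVB contribution
  Glass: 4 * 6.3 = 25.2 mm
  PVB: 3 * 1.21 = 3.63 mm
  Total = 25.2 + 3.63 = 28.83 mm

28.83 mm


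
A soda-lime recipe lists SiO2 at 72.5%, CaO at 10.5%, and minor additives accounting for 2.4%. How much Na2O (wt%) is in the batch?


Pieces sum to 100%:
  Na2O = 100 - (SiO2 + CaO + others)
  Na2O = 100 - (72.5 + 10.5 + 2.4) = 14.6%

14.6%


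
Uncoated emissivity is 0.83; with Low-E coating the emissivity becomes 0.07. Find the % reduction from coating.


Percentage reduction = (1 - coated/uncoated) * 100
  Ratio = 0.07 / 0.83 = 0.0843
  Reduction = (1 - 0.0843) * 100 = 91.6%

91.6%


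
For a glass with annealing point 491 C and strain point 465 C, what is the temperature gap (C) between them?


Gap = T_anneal - T_strain:
  gap = 491 - 465 = 26 C

26 C


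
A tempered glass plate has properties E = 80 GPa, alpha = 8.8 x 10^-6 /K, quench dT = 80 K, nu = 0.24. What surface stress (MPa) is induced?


Tempering stress: sigma = E * alpha * dT / (1 - nu)
  E (MPa) = 80 * 1000 = 80000
  Numerator = 80000 * (8.8 x 10^-6) * 80 = 56.32
  Denominator = 1 - 0.24 = 0.76
  sigma = 56.32 / 0.76 = 74.1 MPa

74.1 MPa


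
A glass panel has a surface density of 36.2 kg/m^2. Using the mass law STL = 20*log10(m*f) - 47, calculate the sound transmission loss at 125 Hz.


Mass law: STL = 20 * log10(m * f) - 47
  m * f = 36.2 * 125 = 4525
  log10(4525) = 3.65562
  STL = 20 * 3.65562 - 47 = 73.1124 - 47 = 26.1 dB

26.1 dB


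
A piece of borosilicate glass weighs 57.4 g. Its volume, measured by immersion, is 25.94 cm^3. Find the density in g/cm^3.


Use the definition of density:
  rho = mass / volume
  rho = 57.4 / 25.94 = 2.213 g/cm^3

2.213 g/cm^3


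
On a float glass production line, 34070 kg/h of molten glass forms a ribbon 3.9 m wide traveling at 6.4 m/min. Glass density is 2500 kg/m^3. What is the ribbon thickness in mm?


Ribbon cross-section from mass balance:
  Volume rate = throughput / density = 34070 / 2500 = 13.628 m^3/h
  thickness = volume rate / (speed * 60 * width), i.e.
  thickness = throughput / (60 * speed * width * density) * 1000
  thickness = 34070 / (60 * 6.4 * 3.9 * 2500) * 1000 = 9.1 mm

9.1 mm


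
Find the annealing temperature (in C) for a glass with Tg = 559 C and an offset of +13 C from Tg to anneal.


The annealing temperature is Tg plus the offset:
  T_anneal = 559 + 13 = 572 C

572 C


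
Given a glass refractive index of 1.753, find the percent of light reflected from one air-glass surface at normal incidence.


Fresnel reflectance at normal incidence:
  R = ((n - 1)/(n + 1))^2
  (n - 1)/(n + 1) = (1.753 - 1)/(1.753 + 1) = 0.27352
  R = 0.27352^2 = 0.0748132
  R(%) = 0.0748132 * 100 = 7.481%

7.481%


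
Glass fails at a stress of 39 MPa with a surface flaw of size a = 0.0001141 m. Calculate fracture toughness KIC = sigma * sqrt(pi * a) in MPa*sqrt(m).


Fracture toughness: KIC = sigma * sqrt(pi * a)
  pi * a = pi * 0.0001141 = 0.000358456
  sqrt(pi * a) = 0.018933
  KIC = 39 * 0.018933 = 0.738 MPa*sqrt(m)

0.738 MPa*sqrt(m)


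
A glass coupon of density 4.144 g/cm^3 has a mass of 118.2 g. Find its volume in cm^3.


Rearrange rho = m / V:
  V = m / rho
  V = 118.2 / 4.144 = 28.523 cm^3

28.523 cm^3


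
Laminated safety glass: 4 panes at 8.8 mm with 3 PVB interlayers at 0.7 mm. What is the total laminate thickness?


Total thickness = glass contribution + PVB contribution
  Glass: 4 * 8.8 = 35.2 mm
  PVB: 3 * 0.7 = 2.1 mm
  Total = 35.2 + 2.1 = 37.3 mm

37.3 mm


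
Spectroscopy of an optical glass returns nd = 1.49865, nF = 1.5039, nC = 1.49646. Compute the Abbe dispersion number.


Abbe number formula: Vd = (nd - 1) / (nF - nC)
  nd - 1 = 1.49865 - 1 = 0.49865
  nF - nC = 1.5039 - 1.49646 = 0.00744
  Vd = 0.49865 / 0.00744 = 67.02

67.02


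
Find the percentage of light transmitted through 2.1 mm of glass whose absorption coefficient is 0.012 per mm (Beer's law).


Beer-Lambert law: T = exp(-alpha * thickness)
  exponent = -0.012 * 2.1 = -0.0252
  T = exp(-0.0252) = 0.9751
  Percentage = 0.9751 * 100 = 97.51%

97.51%


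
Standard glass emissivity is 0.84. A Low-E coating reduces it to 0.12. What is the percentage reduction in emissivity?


Percentage reduction = (1 - coated/uncoated) * 100
  Ratio = 0.12 / 0.84 = 0.1429
  Reduction = (1 - 0.1429) * 100 = 85.7%

85.7%


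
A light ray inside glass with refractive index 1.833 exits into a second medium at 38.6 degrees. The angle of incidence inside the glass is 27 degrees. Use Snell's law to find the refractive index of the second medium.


Apply Snell's law: n1 * sin(theta1) = n2 * sin(theta2)
  n2 = n1 * sin(theta1) / sin(theta2)
  sin(27) = 0.45399
  sin(38.6) = 0.62388
  n2 = 1.833 * 0.45399 / 0.62388 = 1.3339

1.3339


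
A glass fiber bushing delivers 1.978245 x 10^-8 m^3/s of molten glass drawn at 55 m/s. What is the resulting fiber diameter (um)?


Cross-sectional area from continuity:
  A = Q / v = 1.978245 x 10^-8 / 55 = 3.596809 x 10^-10 m^2
Diameter from circular cross-section:
  d = sqrt(4A / pi) * 10^6 (m -> um)
  d = sqrt(4 * 3.596809 x 10^-10 / pi) * 10^6 = 21.4 um

21.4 um


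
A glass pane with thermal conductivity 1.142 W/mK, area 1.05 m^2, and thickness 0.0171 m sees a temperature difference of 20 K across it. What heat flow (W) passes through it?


Fourier's law: Q = k * A * dT / t
  Q = 1.142 * 1.05 * 20 / 0.0171
  Q = 23.982 / 0.0171 = 1402.5 W

1402.5 W


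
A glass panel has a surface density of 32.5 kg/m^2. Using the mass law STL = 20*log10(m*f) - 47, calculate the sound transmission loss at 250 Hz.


Mass law: STL = 20 * log10(m * f) - 47
  m * f = 32.5 * 250 = 8125
  log10(8125) = 3.90982
  STL = 20 * 3.90982 - 47 = 78.1964 - 47 = 31.2 dB

31.2 dB


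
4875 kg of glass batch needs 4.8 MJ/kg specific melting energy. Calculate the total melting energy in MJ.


Total energy = mass * specific energy
  E = 4875 * 4.8 = 23400 MJ

23400 MJ


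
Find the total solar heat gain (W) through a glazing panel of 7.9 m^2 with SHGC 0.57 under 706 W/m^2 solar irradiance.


Solar heat gain: Q = Area * SHGC * Irradiance
  Q = 7.9 * 0.57 * 706 = 3179.1 W

3179.1 W


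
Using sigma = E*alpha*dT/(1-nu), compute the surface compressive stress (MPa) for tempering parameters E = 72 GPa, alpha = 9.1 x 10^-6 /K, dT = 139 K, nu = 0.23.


Tempering stress: sigma = E * alpha * dT / (1 - nu)
  E (MPa) = 72 * 1000 = 72000
  Numerator = 72000 * (9.1 x 10^-6) * 139 = 91.0728
  Denominator = 1 - 0.23 = 0.77
  sigma = 91.0728 / 0.77 = 118.3 MPa

118.3 MPa


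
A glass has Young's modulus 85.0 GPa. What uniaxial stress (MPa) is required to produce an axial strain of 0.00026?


Rearrange E = sigma / epsilon:
  sigma = E * epsilon
  E (MPa) = 85.0 * 1000 = 85000
  sigma = 85000 * 0.00026 = 22.1 MPa

22.1 MPa


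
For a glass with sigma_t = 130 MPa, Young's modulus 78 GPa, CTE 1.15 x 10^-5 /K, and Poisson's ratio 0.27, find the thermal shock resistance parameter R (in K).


Thermal shock resistance: R = sigma * (1 - nu) / (E * alpha)
  Numerator = 130 * (1 - 0.27) = 94.9
  Denominator = 78 * 1000 * (1.15 x 10^-5) = 0.897
  R = 94.9 / 0.897 = 105.8 K

105.8 K


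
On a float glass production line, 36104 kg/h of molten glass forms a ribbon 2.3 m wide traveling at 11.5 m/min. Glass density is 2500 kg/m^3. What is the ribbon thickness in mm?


Ribbon cross-section from mass balance:
  Volume rate = throughput / density = 36104 / 2500 = 14.4416 m^3/h
  thickness = volume rate / (speed * 60 * width), i.e.
  thickness = throughput / (60 * speed * width * density) * 1000
  thickness = 36104 / (60 * 11.5 * 2.3 * 2500) * 1000 = 9.1 mm

9.1 mm


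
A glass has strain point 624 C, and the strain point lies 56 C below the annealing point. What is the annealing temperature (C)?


T_anneal = T_strain + gap:
  T_anneal = 624 + 56 = 680 C

680 C


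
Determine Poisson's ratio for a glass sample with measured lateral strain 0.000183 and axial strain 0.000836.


Poisson's ratio: nu = lateral strain / axial strain
  nu = 0.000183 / 0.000836 = 0.2189

0.2189


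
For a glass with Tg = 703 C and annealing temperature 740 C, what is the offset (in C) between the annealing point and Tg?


Offset = T_anneal - Tg:
  offset = 740 - 703 = 37 C

37 C


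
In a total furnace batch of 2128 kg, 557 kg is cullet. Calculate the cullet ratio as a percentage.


Cullet ratio = (cullet mass / total batch mass) * 100
  Ratio = 557 / 2128 * 100 = 26.17%

26.17%


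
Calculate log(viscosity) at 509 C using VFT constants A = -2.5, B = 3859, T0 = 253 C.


VFT equation: log(eta) = A + B / (T - T0)
  T - T0 = 509 - 253 = 256
  B / (T - T0) = 3859 / 256 = 15.074
  log(eta) = -2.5 + 15.074 = 12.574

12.574


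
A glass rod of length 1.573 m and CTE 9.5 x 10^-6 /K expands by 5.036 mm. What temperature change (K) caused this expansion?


Rearrange dL = alpha * L0 * dT for dT:
  dT = dL / (alpha * L0)
  dL (m) = 5.036 / 1000 = 0.005036
  dT = 0.005036 / ((9.5 x 10^-6) * 1.573) = 337.0 K

337.0 K


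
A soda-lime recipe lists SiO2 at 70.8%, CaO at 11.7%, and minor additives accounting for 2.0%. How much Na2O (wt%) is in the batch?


Pieces sum to 100%:
  Na2O = 100 - (SiO2 + CaO + others)
  Na2O = 100 - (70.8 + 11.7 + 2.0) = 15.5%

15.5%


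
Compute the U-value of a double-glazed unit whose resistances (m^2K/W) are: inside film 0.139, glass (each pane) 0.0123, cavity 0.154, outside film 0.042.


Total thermal resistance (series):
  R_total = R_in + R_glass + R_air + R_glass + R_out
  R_total = 0.139 + 0.0123 + 0.154 + 0.0123 + 0.042 = 0.3596 m^2K/W
U-value = 1 / R_total = 1 / 0.3596 = 2.781 W/m^2K

2.781 W/m^2K


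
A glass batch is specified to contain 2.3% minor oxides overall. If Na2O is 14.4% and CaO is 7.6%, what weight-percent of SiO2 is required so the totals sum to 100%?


Known pieces sum to 100%:
  SiO2 = 100 - (others + Na2O + CaO)
  SiO2 = 100 - (2.3 + 14.4 + 7.6) = 75.7%

75.7%


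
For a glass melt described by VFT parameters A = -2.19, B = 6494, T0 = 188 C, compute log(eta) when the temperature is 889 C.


VFT equation: log(eta) = A + B / (T - T0)
  T - T0 = 889 - 188 = 701
  B / (T - T0) = 6494 / 701 = 9.264
  log(eta) = -2.19 + 9.264 = 7.074

7.074


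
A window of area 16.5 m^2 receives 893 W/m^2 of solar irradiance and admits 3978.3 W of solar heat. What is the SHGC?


Rearrange Q = Area * SHGC * Irradiance:
  SHGC = Q / (Area * Irradiance)
  SHGC = 3978.3 / (16.5 * 893) = 0.27

0.27


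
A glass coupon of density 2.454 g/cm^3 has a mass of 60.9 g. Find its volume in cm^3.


Rearrange rho = m / V:
  V = m / rho
  V = 60.9 / 2.454 = 24.817 cm^3

24.817 cm^3


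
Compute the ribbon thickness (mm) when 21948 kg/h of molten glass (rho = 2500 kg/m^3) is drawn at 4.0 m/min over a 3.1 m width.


Ribbon cross-section from mass balance:
  Volume rate = throughput / density = 21948 / 2500 = 8.7792 m^3/h
  thickness = volume rate / (speed * 60 * width), i.e.
  thickness = throughput / (60 * speed * width * density) * 1000
  thickness = 21948 / (60 * 4.0 * 3.1 * 2500) * 1000 = 11.8 mm

11.8 mm


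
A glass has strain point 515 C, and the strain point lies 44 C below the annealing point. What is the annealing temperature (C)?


T_anneal = T_strain + gap:
  T_anneal = 515 + 44 = 559 C

559 C


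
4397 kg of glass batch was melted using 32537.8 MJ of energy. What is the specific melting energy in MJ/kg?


Rearrange E = m * s for s:
  s = E / m
  s = 32537.8 / 4397 = 7.4 MJ/kg

7.4 MJ/kg


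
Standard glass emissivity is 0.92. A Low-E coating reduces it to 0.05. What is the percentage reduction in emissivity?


Percentage reduction = (1 - coated/uncoated) * 100
  Ratio = 0.05 / 0.92 = 0.0543
  Reduction = (1 - 0.0543) * 100 = 94.6%

94.6%


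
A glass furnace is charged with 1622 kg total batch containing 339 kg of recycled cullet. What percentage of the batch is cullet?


Cullet ratio = (cullet mass / total batch mass) * 100
  Ratio = 339 / 1622 * 100 = 20.9%

20.9%


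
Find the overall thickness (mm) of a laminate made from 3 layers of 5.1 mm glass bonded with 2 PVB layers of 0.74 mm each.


Total thickness = glass contribution + PVB contribution
  Glass: 3 * 5.1 = 15.3 mm
  PVB: 2 * 0.74 = 1.48 mm
  Total = 15.3 + 1.48 = 16.78 mm

16.78 mm


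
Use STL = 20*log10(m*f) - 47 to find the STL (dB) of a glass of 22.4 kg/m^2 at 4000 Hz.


Mass law: STL = 20 * log10(m * f) - 47
  m * f = 22.4 * 4000 = 89600
  log10(89600) = 4.95231
  STL = 20 * 4.95231 - 47 = 99.0462 - 47 = 52.0 dB

52.0 dB


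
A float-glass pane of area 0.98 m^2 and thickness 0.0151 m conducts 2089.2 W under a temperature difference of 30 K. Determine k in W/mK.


Fourier's law rearranged: k = Q * t / (A * dT)
  Numerator = 2089.2 * 0.0151 = 31.54692
  Denominator = 0.98 * 30 = 29.4
  k = 31.54692 / 29.4 = 1.073 W/mK

1.073 W/mK


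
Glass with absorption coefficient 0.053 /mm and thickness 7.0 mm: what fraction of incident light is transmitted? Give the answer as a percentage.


Beer-Lambert law: T = exp(-alpha * thickness)
  exponent = -0.053 * 7.0 = -0.371
  T = exp(-0.371) = 0.69
  Percentage = 0.69 * 100 = 69.0%

69.0%


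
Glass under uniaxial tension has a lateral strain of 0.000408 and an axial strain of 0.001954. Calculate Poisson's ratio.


Poisson's ratio: nu = lateral strain / axial strain
  nu = 0.000408 / 0.001954 = 0.2088

0.2088


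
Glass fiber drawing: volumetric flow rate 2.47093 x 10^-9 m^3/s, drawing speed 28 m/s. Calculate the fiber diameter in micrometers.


Cross-sectional area from continuity:
  A = Q / v = 2.47093 x 10^-9 / 28 = 8.82475 x 10^-11 m^2
Diameter from circular cross-section:
  d = sqrt(4A / pi) * 10^6 (m -> um)
  d = sqrt(4 * 8.82475 x 10^-11 / pi) * 10^6 = 10.6 um

10.6 um


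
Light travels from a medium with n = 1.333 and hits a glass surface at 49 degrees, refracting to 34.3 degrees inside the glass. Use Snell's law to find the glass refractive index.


Apply Snell's law: n1 * sin(theta1) = n2 * sin(theta2)
  n2 = n1 * sin(theta1) / sin(theta2)
  sin(49) = 0.75471
  sin(34.3) = 0.563526
  n2 = 1.333 * 0.75471 / 0.563526 = 1.7852

1.7852


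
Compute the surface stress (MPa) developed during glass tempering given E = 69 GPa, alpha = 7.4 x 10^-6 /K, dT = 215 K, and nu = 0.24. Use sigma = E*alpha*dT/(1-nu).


Tempering stress: sigma = E * alpha * dT / (1 - nu)
  E (MPa) = 69 * 1000 = 69000
  Numerator = 69000 * (7.4 x 10^-6) * 215 = 109.779
  Denominator = 1 - 0.24 = 0.76
  sigma = 109.779 / 0.76 = 144.4 MPa

144.4 MPa


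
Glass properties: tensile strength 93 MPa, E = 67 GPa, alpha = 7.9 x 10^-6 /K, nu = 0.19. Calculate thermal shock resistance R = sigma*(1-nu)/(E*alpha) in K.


Thermal shock resistance: R = sigma * (1 - nu) / (E * alpha)
  Numerator = 93 * (1 - 0.19) = 75.33
  Denominator = 67 * 1000 * (7.9 x 10^-6) = 0.5293
  R = 75.33 / 0.5293 = 142.3 K

142.3 K


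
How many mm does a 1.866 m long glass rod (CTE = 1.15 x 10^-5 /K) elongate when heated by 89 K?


Thermal expansion formula: dL = alpha * L0 * dT
  dL = (1.15 x 10^-5) * 1.866 * 89 = 0.00190985 m
Convert to mm: 0.00190985 * 1000 = 1.9099 mm

1.9099 mm


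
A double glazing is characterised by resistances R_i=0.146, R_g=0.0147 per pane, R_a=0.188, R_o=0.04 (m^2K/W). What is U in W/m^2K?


Total thermal resistance (series):
  R_total = R_in + R_glass + R_air + R_glass + R_out
  R_total = 0.146 + 0.0147 + 0.188 + 0.0147 + 0.04 = 0.4034 m^2K/W
U-value = 1 / R_total = 1 / 0.4034 = 2.479 W/m^2K

2.479 W/m^2K


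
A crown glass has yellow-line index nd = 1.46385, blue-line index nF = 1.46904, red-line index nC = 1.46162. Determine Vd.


Abbe number formula: Vd = (nd - 1) / (nF - nC)
  nd - 1 = 1.46385 - 1 = 0.46385
  nF - nC = 1.46904 - 1.46162 = 0.00742
  Vd = 0.46385 / 0.00742 = 62.51

62.51


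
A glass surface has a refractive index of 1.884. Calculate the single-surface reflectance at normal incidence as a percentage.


Fresnel reflectance at normal incidence:
  R = ((n - 1)/(n + 1))^2
  (n - 1)/(n + 1) = (1.884 - 1)/(1.884 + 1) = 0.306519
  R = 0.306519^2 = 0.0939539
  R(%) = 0.0939539 * 100 = 9.395%

9.395%


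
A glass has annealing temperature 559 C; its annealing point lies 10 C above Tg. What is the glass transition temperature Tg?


Rearrange T_anneal = Tg + offset for Tg:
  Tg = T_anneal - offset = 559 - 10 = 549 C

549 C


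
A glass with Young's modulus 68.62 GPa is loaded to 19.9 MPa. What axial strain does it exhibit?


Rearrange E = sigma / epsilon:
  epsilon = sigma / E
  E (MPa) = 68.62 * 1000 = 68620
  epsilon = 19.9 / 68620 = 0.00029

0.00029


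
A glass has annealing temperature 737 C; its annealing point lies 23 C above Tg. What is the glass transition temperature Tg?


Rearrange T_anneal = Tg + offset for Tg:
  Tg = T_anneal - offset = 737 - 23 = 714 C

714 C


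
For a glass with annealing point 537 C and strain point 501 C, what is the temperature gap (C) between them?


Gap = T_anneal - T_strain:
  gap = 537 - 501 = 36 C

36 C


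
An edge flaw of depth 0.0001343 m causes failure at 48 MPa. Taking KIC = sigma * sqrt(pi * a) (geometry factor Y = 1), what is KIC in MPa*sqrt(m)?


Fracture toughness: KIC = sigma * sqrt(pi * a)
  pi * a = pi * 0.0001343 = 0.000421916
  sqrt(pi * a) = 0.020541
  KIC = 48 * 0.020541 = 0.986 MPa*sqrt(m)

0.986 MPa*sqrt(m)


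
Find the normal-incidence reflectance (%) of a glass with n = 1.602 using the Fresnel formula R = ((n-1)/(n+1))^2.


Fresnel reflectance at normal incidence:
  R = ((n - 1)/(n + 1))^2
  (n - 1)/(n + 1) = (1.602 - 1)/(1.602 + 1) = 0.23136
  R = 0.23136^2 = 0.0535274
  R(%) = 0.0535274 * 100 = 5.353%

5.353%


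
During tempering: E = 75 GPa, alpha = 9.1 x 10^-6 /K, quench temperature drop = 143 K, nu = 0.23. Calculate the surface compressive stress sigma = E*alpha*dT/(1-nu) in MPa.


Tempering stress: sigma = E * alpha * dT / (1 - nu)
  E (MPa) = 75 * 1000 = 75000
  Numerator = 75000 * (9.1 x 10^-6) * 143 = 97.5975
  Denominator = 1 - 0.23 = 0.77
  sigma = 97.5975 / 0.77 = 126.7 MPa

126.7 MPa
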